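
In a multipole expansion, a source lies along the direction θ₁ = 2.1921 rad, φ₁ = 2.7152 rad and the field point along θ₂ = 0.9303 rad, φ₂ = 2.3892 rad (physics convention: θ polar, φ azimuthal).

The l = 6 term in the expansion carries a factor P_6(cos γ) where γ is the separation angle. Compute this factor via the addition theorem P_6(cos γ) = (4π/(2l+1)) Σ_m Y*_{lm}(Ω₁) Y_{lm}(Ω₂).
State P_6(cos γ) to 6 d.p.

0.066374

Summing Y*_{l m}(θ₁,φ₁)·Y_{l m}(θ₂,φ₂) over m ∈ [−6, 6]; prefactor 4π/(2·6+1) = 0.966644:
  m=-6: -0.116540-0.076893i × -0.025253-0.125847i = -0.006734+0.016608i  (running Σ = -0.006734+0.016608i)
  m=-5: -0.184262-0.293142i × +0.269645+0.192653i = +0.006789-0.114543i  (running Σ = +0.000055-0.097935i)
  m=-4: -0.057152-0.421483i × -0.428040+0.056841i = +0.048421+0.177163i  (running Σ = +0.048476+0.079228i)
  m=-3: +0.042618-0.141976i × +0.118044-0.144084i = -0.015426-0.022900i  (running Σ = +0.033051+0.056328i)
  m=-2: -0.185632+0.212502i × -0.016844-0.254793i = +0.057271+0.043718i  (running Σ = +0.090321+0.100047i)
  m=-1: -0.244350+0.110999i × +0.216880+0.203016i = -0.075529-0.025533i  (running Σ = +0.014792+0.074513i)
  m=0: +0.216071-0.000000i × +0.180865+0.000000i = +0.039080+0.000000i  (running Σ = +0.053872+0.074513i)
  m=1: +0.244350+0.110999i × -0.216880+0.203016i = -0.075529+0.025533i  (running Σ = -0.021657+0.100047i)
  m=2: -0.185632-0.212502i × -0.016844+0.254793i = +0.057271-0.043718i  (running Σ = +0.035613+0.056328i)
  m=3: -0.042618-0.141976i × -0.118044-0.144084i = -0.015426+0.022900i  (running Σ = +0.020188+0.079228i)
  m=4: -0.057152+0.421483i × -0.428040-0.056841i = +0.048421-0.177163i  (running Σ = +0.068608-0.097935i)
  m=5: +0.184262-0.293142i × -0.269645+0.192653i = +0.006789+0.114543i  (running Σ = +0.075398+0.016608i)
  m=6: -0.116540+0.076893i × -0.025253+0.125847i = -0.006734-0.016608i  (running Σ = +0.068664-0.000000i)
Σ over m = +0.068664-0.000000i; ×(4π/13) → +0.066374-0.000000i. Real part: 0.066374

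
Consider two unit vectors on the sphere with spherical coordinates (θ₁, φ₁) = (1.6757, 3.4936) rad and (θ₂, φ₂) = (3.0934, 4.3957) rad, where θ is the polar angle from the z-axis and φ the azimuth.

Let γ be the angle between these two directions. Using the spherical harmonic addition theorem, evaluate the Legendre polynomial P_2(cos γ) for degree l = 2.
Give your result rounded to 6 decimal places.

-0.472949

Summing Y*_{l m}(θ₁,φ₁)·Y_{l m}(θ₂,φ₂) over m ∈ [−2, 2]; prefactor 4π/(2·2+1) = 2.513274:
  m=-2: Y*=+0.291209+0.247287i  Y=-0.000723-0.000531i  product -0.000079-0.000333i
  m=-1: Y*=+0.075517+0.027738i  Y=+0.011577-0.035325i  product +0.001854-0.002347i
  m=+0: Y*=-0.305017-0.000000i  Y=+0.628587+0.000000i  product -0.191730-0.000000i
  m=+1: Y*=-0.075517+0.027738i  Y=-0.011577-0.035325i  product +0.001854+0.002347i
  m=+2: Y*=+0.291209-0.247287i  Y=-0.000723+0.000531i  product -0.000079+0.000333i
Accumulated sum -0.188180+0.000000i; after 4π/(2l+1) scaling, -0.472949+0.000000i ⇒ P_2 = -0.472949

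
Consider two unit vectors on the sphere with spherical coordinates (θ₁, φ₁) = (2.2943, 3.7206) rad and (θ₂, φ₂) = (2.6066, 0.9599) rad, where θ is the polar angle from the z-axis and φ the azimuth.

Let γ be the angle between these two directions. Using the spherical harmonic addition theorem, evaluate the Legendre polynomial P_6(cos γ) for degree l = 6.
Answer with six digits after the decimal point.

Addition theorem: P_6(cos γ) = (4π/13) Σ_m Y*_{lm}(Ω₁) Y_{lm}(Ω₂), m = −6…6:
  m=-6: -0.080940-0.027946i × +0.007347+0.004243i = -0.000476-0.000549i  (running Σ = -0.000476-0.000549i)
  m=-5: -0.254083+0.063947i × -0.004314-0.049402i = +0.004255+0.012276i  (running Σ = +0.003779+0.011728i)
  m=-4: -0.291712+0.316139i × -0.131875+0.110628i = +0.003496-0.073963i  (running Σ = +0.007275-0.062235i)
  m=-3: -0.054700+0.326036i × +0.368744+0.098842i = -0.052396+0.114817i  (running Σ = -0.045122+0.052582i)
  m=-2: -0.040387-0.092219i × -0.166547-0.457671i = -0.035480+0.033843i  (running Σ = -0.080601+0.086425i)
  m=-1: -0.309583-0.202390i × -0.090388+0.129079i = +0.054107-0.021667i  (running Σ = -0.026495+0.064758i)
  m=0: -0.002573-0.000000i × -0.393239+0.000000i = +0.001012+0.000000i  (running Σ = -0.025483+0.064758i)
  m=1: +0.309583-0.202390i × +0.090388+0.129079i = +0.054107+0.021667i  (running Σ = +0.028624+0.086425i)
  m=2: -0.040387+0.092219i × -0.166547+0.457671i = -0.035480-0.033843i  (running Σ = -0.006856+0.052582i)
  m=3: +0.054700+0.326036i × -0.368744+0.098842i = -0.052396-0.114817i  (running Σ = -0.059252-0.062235i)
  m=4: -0.291712-0.316139i × -0.131875-0.110628i = +0.003496+0.073963i  (running Σ = -0.055757+0.011728i)
  m=5: +0.254083+0.063947i × +0.004314-0.049402i = +0.004255-0.012276i  (running Σ = -0.051501-0.000549i)
  m=6: -0.080940+0.027946i × +0.007347-0.004243i = -0.000476+0.000549i  (running Σ = -0.051977+0.000000i)
Accumulated sum -0.051977+0.000000i; after 4π/(2l+1) scaling, -0.050244+0.000000i ⇒ P_6 = -0.050244

-0.050244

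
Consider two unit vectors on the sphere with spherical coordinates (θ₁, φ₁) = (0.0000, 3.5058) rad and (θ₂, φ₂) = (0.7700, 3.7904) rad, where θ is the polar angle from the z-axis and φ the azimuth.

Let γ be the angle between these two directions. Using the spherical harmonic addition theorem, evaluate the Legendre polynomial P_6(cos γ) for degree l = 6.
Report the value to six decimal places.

-0.183280

Expand P_6 via completeness: Σ_{m} conj(Y_{6,m}) at Ω₁ times Y_{6,m} at Ω₂ —
  m=-6: Y*=+0.000000+0.000000i  Y=-0.040179+0.037525i  product -0.000000+0.000000i
  m=-5: Y*=+0.000000-0.000000i  Y=+0.195375-0.020085i  product +0.000000-0.000000i
  m=-4: Y*=+0.000000-0.000000i  Y=-0.334275-0.203277i  product -0.000000+0.000000i
  m=-3: Y*=-0.000000-0.000000i  Y=+0.154487+0.391752i  product +0.000000-0.000000i
  m=-2: Y*=+0.000000-0.000000i  Y=+0.020813-0.074282i  product +0.000000-0.000000i
  m=-1: Y*=-0.000000-0.000000i  Y=+0.278235-0.210992i  product -0.000000+0.000000i
  m=+0: Y*=+1.017107-0.000000i  Y=-0.186416+0.000000i  product -0.189605+0.000000i
  m=+1: Y*=+0.000000+0.000000i  Y=-0.278235-0.210992i  product +0.000000-0.000000i
  m=+2: Y*=+0.000000-0.000000i  Y=+0.020813+0.074282i  product +0.000000+0.000000i
  m=+3: Y*=+0.000000+0.000000i  Y=-0.154487+0.391752i  product -0.000000+0.000000i
  m=+4: Y*=+0.000000-0.000000i  Y=-0.334275+0.203277i  product +0.000000+0.000000i
  m=+5: Y*=+0.000000-0.000000i  Y=-0.195375-0.020085i  product -0.000000+0.000000i
  m=+6: Y*=-0.000000-0.000000i  Y=-0.040179-0.037525i  product +0.000000+0.000000i
Σ over m = -0.189605+0.000000i; ×(4π/13) → -0.183280+0.000000i. Real part: -0.183280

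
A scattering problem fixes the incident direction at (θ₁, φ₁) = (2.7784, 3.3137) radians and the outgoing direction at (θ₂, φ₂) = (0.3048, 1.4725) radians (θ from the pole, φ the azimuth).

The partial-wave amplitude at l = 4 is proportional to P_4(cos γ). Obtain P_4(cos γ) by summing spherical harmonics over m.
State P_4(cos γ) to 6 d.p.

0.336296

Expand P_4 via completeness: Σ_{m} conj(Y_{4,m}) at Ω₁ times Y_{4,m} at Ω₂ —
  term(m=-4) = 0.00001 + 0.00002j   from Y*(Ω₁)=0.00544 + 0.00448j, Y(Ω₂)=0.00332 + 0.00138j
  term(m=-3) = -0.00123 + 0.00117j   from Y*(Ω₁)=0.04562 + 0.02590j, Y(Ω₂)=-0.00938 + 0.03088j
  term(m=-2) = -0.02996 - 0.01799j   from Y*(Ω₁)=0.20335 + 0.07290j, Y(Ω₂)=-0.15866 - 0.03160j
  term(m=-1) = 0.05968 - 0.21532j   from Y*(Ω₁)=0.48239 + 0.08385j, Y(Ω₂)=0.04478 - 0.45414j
  term(m=+0) = 0.18384 + 0.00000j   from Y*(Ω₁)=0.37121 + 0.00000j, Y(Ω₂)=0.49523 + 0.00000j
  term(m=+1) = 0.05968 + 0.21532j   from Y*(Ω₁)=-0.48239 + 0.08385j, Y(Ω₂)=-0.04478 - 0.45414j
  term(m=+2) = -0.02996 + 0.01799j   from Y*(Ω₁)=0.20335 - 0.07290j, Y(Ω₂)=-0.15866 + 0.03160j
  term(m=+3) = -0.00123 - 0.00117j   from Y*(Ω₁)=-0.04562 + 0.02590j, Y(Ω₂)=0.00938 + 0.03088j
  term(m=+4) = 0.00001 - 0.00002j   from Y*(Ω₁)=0.00544 - 0.00448j, Y(Ω₂)=0.00332 - 0.00138j
Accumulated sum 0.24085 + 0.00000j; after 4π/(2l+1) scaling, 0.33630 + 0.00000j ⇒ P_4 = 0.336296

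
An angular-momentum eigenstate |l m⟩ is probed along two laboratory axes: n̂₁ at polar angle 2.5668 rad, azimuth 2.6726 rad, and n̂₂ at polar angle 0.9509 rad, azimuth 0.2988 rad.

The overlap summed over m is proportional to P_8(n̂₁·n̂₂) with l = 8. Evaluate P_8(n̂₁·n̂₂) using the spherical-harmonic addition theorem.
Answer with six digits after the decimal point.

-0.046910

Term-by-term m-sum for l=8 (normalisation 4π/17 = 0.739198):
  term(m=-8) = 0.00039 + 0.00005j   from Y*(Ω₁)=-0.00322 + 0.00225j, Y(Ω₂)=-0.07257 - 0.06777j
  term(m=-7) = 0.00423 + 0.00543j   from Y*(Ω₁)=-0.02405 + 0.00342j, Y(Ω₂)=-0.14105 - 0.24589j
  term(m=-6) = -0.00436 + 0.04111j   from Y*(Ω₁)=-0.08803 - 0.02992j, Y(Ω₂)=-0.09790 - 0.43374j
  term(m=-5) = -0.06544 + 0.05482j   from Y*(Ω₁)=-0.17147 - 0.17536j, Y(Ω₂)=0.02670 - 0.34705j
  term(m=-4) = 0.02426 + 0.00171j   from Y*(Ω₁)=-0.13265 - 0.42111j, Y(Ω₂)=-0.02021 + 0.05125j
  term(m=-3) = 0.11599 + 0.12894j   from Y*(Ω₁)=0.07757 - 0.46926j, Y(Ω₂)=-0.22770 + 0.28482j
  term(m=-2) = -0.00060 + 0.01694j   from Y*(Ω₁)=0.07176 - 0.09784j, Y(Ω₂)=-0.11549 + 0.07860j
  term(m=-1) = -0.08207 + 0.07923j   from Y*(Ω₁)=-0.33208 + 0.16827j, Y(Ω₂)=0.29283 - 0.09020j
  term(m=+0) = -0.04829 + 0.00000j   from Y*(Ω₁)=-0.25511 + 0.00000j, Y(Ω₂)=0.18929 + 0.00000j
  term(m=+1) = -0.08207 - 0.07923j   from Y*(Ω₁)=0.33208 + 0.16827j, Y(Ω₂)=-0.29283 - 0.09020j
  term(m=+2) = -0.00060 - 0.01694j   from Y*(Ω₁)=0.07176 + 0.09784j, Y(Ω₂)=-0.11549 - 0.07860j
  term(m=+3) = 0.11599 - 0.12894j   from Y*(Ω₁)=-0.07757 - 0.46926j, Y(Ω₂)=0.22770 + 0.28482j
  term(m=+4) = 0.02426 - 0.00171j   from Y*(Ω₁)=-0.13265 + 0.42111j, Y(Ω₂)=-0.02021 - 0.05125j
  term(m=+5) = -0.06544 - 0.05482j   from Y*(Ω₁)=0.17147 - 0.17536j, Y(Ω₂)=-0.02670 - 0.34705j
  term(m=+6) = -0.00436 - 0.04111j   from Y*(Ω₁)=-0.08803 + 0.02992j, Y(Ω₂)=-0.09790 + 0.43374j
  term(m=+7) = 0.00423 - 0.00543j   from Y*(Ω₁)=0.02405 + 0.00342j, Y(Ω₂)=0.14105 - 0.24589j
  term(m=+8) = 0.00039 - 0.00005j   from Y*(Ω₁)=-0.00322 - 0.00225j, Y(Ω₂)=-0.07257 + 0.06777j
Σ over m = -0.06346 - 0.00000j; ×(4π/17) → -0.04691 - 0.00000j. Real part: -0.046910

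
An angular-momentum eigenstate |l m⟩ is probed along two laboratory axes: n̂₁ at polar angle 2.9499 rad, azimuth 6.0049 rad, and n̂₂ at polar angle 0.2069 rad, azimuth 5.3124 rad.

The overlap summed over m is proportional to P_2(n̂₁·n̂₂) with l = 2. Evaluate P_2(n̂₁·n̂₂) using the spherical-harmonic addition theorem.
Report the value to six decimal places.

0.799090

Summing Y*_{l m}(θ₁,φ₁)·Y_{l m}(θ₂,φ₂) over m ∈ [−2, 2]; prefactor 4π/(2·2+1) = 2.513274:
  m=-2: Y*=(0.011905, -0.007407)  Y=(-0.005906, 0.015193)  product (0.000042, 0.000225)
  m=-1: Y*=(-0.138932, 0.039693)  Y=(0.087700, 0.128188)  product (-0.017272, -0.014328)
  m=+0: Y*=(0.596439, -0.000000)  Y=(0.590854, 0.000000)  product (0.352408, 0.000000)
  m=+1: Y*=(0.138932, 0.039693)  Y=(-0.087700, 0.128188)  product (-0.017272, 0.014328)
  m=+2: Y*=(0.011905, 0.007407)  Y=(-0.005906, -0.015193)  product (0.000042, -0.000225)
Total Σ_m = (0.317948, -0.000000). Multiply by 2.513274: (0.799090, -0.000000). P_2(cos γ) = 0.799090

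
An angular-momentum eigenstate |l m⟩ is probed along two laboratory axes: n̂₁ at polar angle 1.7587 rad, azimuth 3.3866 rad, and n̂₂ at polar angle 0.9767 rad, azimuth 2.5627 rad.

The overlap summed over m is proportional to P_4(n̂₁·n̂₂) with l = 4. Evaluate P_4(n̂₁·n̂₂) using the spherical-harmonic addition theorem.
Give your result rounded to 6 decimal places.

-0.202274

Term-by-term m-sum for l=4 (normalisation 4π/9 = 1.396263):
  [-4]  conj(Y_{4,-4})(Ω₁) = (0.229588, 0.342328) ; Y_{4,-4}(Ω₂) = (-0.141431, 0.153416) ; Δ = (-0.084989, -0.013193)
  [-3]  conj(Y_{4,-3})(Ω₁) = (0.164447, 0.148660) ; Y_{4,-3}(Ω₂) = (0.065829, -0.393197) ; Δ = (0.069278, -0.054874)
  [-2]  conj(Y_{4,-2})(Ω₁) = (-0.215280, -0.114832) ; Y_{4,-2}(Ω₂) = (0.110021, 0.251065) ; Δ = (0.005145, -0.066683)
  [-1]  conj(Y_{4,-1})(Ω₁) = (-0.232101, -0.058032) ; Y_{4,-1}(Ω₂) = (0.148177, 0.096846) ; Δ = (-0.028772, -0.031077)
  [+0]  conj(Y_{4,0})(Ω₁) = (0.211126, -0.000000) ; Y_{4,0}(Ω₂) = (-0.313523, 0.000000) ; Δ = (-0.066193, 0.000000)
  [+1]  conj(Y_{4,1})(Ω₁) = (0.232101, -0.058032) ; Y_{4,1}(Ω₂) = (-0.148177, 0.096846) ; Δ = (-0.028772, 0.031077)
  [+2]  conj(Y_{4,2})(Ω₁) = (-0.215280, 0.114832) ; Y_{4,2}(Ω₂) = (0.110021, -0.251065) ; Δ = (0.005145, 0.066683)
  [+3]  conj(Y_{4,3})(Ω₁) = (-0.164447, 0.148660) ; Y_{4,3}(Ω₂) = (-0.065829, -0.393197) ; Δ = (0.069278, 0.054874)
  [+4]  conj(Y_{4,4})(Ω₁) = (0.229588, -0.342328) ; Y_{4,4}(Ω₂) = (-0.141431, -0.153416) ; Δ = (-0.084989, 0.013193)
Accumulated sum (-0.144868, 0.000000); after 4π/(2l+1) scaling, (-0.202274, 0.000000) ⇒ P_4 = -0.202274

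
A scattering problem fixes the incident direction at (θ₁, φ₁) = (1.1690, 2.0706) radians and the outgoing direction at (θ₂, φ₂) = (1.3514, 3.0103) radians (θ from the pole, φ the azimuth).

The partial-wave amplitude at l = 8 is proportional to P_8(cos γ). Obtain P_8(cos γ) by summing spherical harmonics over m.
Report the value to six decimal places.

Addition theorem: P_8(cos γ) = (4π/17) Σ_m Y*_{lm}(Ω₁) Y_{lm}(Ω₂), m = −8…8:
  term(m=-8) = 0.03718 - 0.10633j   from Y*(Ω₁)=-0.17376 - 0.20055j, Y(Ω₂)=0.21109 + 0.36829j
  term(m=-7) = 0.16340 - 0.04960j   from Y*(Ω₁)=-0.15763 + 0.42257j, Y(Ω₂)=-0.22966 - 0.30102j
  term(m=-6) = -0.02229 - 0.01677j   from Y*(Ω₁)=0.29304 - 0.04212j, Y(Ω₂)=-0.06646 - 0.06677j
  term(m=-5) = -0.00074 + 0.05320j   from Y*(Ω₁)=0.08884 + 0.11868j, Y(Ω₂)=0.28430 + 0.21904j
  term(m=-4) = -0.00758 + 0.00538j   from Y*(Ω₁)=0.14682 - 0.32148j, Y(Ω₂)=-0.02277 - 0.01319j
  term(m=-3) = 0.00532 + 0.00178j   from Y*(Ω₁)=-0.01705 + 0.00122j, Y(Ω₂)=-0.30293 - 0.12590j
  term(m=-2) = -0.00797 - 0.02500j   from Y*(Ω₁)=-0.17928 - 0.27897j, Y(Ω₂)=0.07640 + 0.02054j
  term(m=-1) = -0.01536 + 0.02102j   from Y*(Ω₁)=-0.04024 + 0.07369j, Y(Ω₂)=0.30744 + 0.04060j
  term(m=+0) = 0.03004 + 0.00000j   from Y*(Ω₁)=-0.31856 + 0.00000j, Y(Ω₂)=-0.09431 + 0.00000j
  term(m=+1) = -0.01536 - 0.02102j   from Y*(Ω₁)=0.04024 + 0.07369j, Y(Ω₂)=-0.30744 + 0.04060j
  term(m=+2) = -0.00797 + 0.02500j   from Y*(Ω₁)=-0.17928 + 0.27897j, Y(Ω₂)=0.07640 - 0.02054j
  term(m=+3) = 0.00532 - 0.00178j   from Y*(Ω₁)=0.01705 + 0.00122j, Y(Ω₂)=0.30293 - 0.12590j
  term(m=+4) = -0.00758 - 0.00538j   from Y*(Ω₁)=0.14682 + 0.32148j, Y(Ω₂)=-0.02277 + 0.01319j
  term(m=+5) = -0.00074 - 0.05320j   from Y*(Ω₁)=-0.08884 + 0.11868j, Y(Ω₂)=-0.28430 + 0.21904j
  term(m=+6) = -0.02229 + 0.01677j   from Y*(Ω₁)=0.29304 + 0.04212j, Y(Ω₂)=-0.06646 + 0.06677j
  term(m=+7) = 0.16340 + 0.04960j   from Y*(Ω₁)=0.15763 + 0.42257j, Y(Ω₂)=0.22966 - 0.30102j
  term(m=+8) = 0.03718 + 0.10633j   from Y*(Ω₁)=-0.17376 + 0.20055j, Y(Ω₂)=0.21109 - 0.36829j
Σ over m = 0.33396 + 0.00000j; ×(4π/17) → 0.24686 + 0.00000j. Real part: 0.246862

0.246862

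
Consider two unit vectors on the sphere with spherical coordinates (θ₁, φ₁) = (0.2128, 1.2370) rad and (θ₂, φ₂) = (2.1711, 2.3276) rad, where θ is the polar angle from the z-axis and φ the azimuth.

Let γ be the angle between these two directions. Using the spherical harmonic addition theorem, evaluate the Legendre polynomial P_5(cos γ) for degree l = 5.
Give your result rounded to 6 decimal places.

-0.150103

Addition theorem: P_5(cos γ) = (4π/11) Σ_m Y*_{lm}(Ω₁) Y_{lm}(Ω₂), m = −5…5:
  term(m=-5) = (0.000023, 0.000026)   from Y*(Ω₁)=(0.000194, -0.000019), Y(Ω₂)=(0.106383, 0.142162)
  term(m=-4) = (0.000376, -0.001031)   from Y*(Ω₁)=(0.000666, -0.002775), Y(Ω₂)=(0.381876, 0.043870)
  term(m=-3) = (-0.008934, 0.001170)   from Y*(Ω₁)=(-0.020856, -0.013351), Y(Ω₂)=(0.278375, -0.234289)
  term(m=-2) = (-0.002199, -0.003144)   from Y*(Ω₁)=(-0.108288, 0.085368), Y(Ω₂)=(-0.001590, 0.027781)
  term(m=-1) = (-0.074558, 0.143144)   from Y*(Ω₁)=(0.150543, 0.434126), Y(Ω₂)=(0.241173, 0.255375)
  term(m=+0) = (0.039191, 0.000000)   from Y*(Ω₁)=(0.643292, -0.000000), Y(Ω₂)=(0.060922, 0.000000)
  term(m=+1) = (-0.074558, -0.143144)   from Y*(Ω₁)=(-0.150543, 0.434126), Y(Ω₂)=(-0.241173, 0.255375)
  term(m=+2) = (-0.002199, 0.003144)   from Y*(Ω₁)=(-0.108288, -0.085368), Y(Ω₂)=(-0.001590, -0.027781)
  term(m=+3) = (-0.008934, -0.001170)   from Y*(Ω₁)=(0.020856, -0.013351), Y(Ω₂)=(-0.278375, -0.234289)
  term(m=+4) = (0.000376, 0.001031)   from Y*(Ω₁)=(0.000666, 0.002775), Y(Ω₂)=(0.381876, -0.043870)
  term(m=+5) = (0.000023, -0.000026)   from Y*(Ω₁)=(-0.000194, -0.000019), Y(Ω₂)=(-0.106383, 0.142162)
Total Σ_m = (-0.131393, 0.000000). Multiply by 1.142397: (-0.150103, 0.000000). P_5(cos γ) = -0.150103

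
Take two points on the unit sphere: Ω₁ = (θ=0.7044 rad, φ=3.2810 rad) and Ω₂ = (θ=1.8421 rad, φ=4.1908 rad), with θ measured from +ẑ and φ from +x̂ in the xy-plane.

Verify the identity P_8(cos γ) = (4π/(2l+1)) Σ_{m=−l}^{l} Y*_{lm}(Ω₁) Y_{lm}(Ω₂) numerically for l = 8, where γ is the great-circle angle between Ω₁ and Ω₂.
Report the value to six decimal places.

0.011055

Addition theorem: P_8(cos γ) = (4π/17) Σ_m Y*_{lm}(Ω₁) Y_{lm}(Ω₂), m = −8…8:
  term(m=-8) = (0.003319, -0.005116)   from Y*(Ω₁)=(0.007013, 0.014315), Y(Ω₂)=(-0.196583, -0.328191)
  term(m=-7) = (-0.031820, 0.002725)   from Y*(Ω₁)=(-0.042050, -0.062137), Y(Ω₂)=(0.207622, -0.371588)
  term(m=-6) = (0.003380, 0.003654)   from Y*(Ω₁)=(0.143415, 0.158858), Y(Ω₂)=(0.023254, -0.000280)
  term(m=-5) = (-0.022791, 0.138249)   from Y*(Ω₁)=(-0.308920, -0.258639), Y(Ω₂)=(-0.176902, -0.299414)
  term(m=-4) = (0.063368, -0.034421)   from Y*(Ω₁)=(0.394641, 0.246118), Y(Ω₂)=(0.076443, -0.134895)
  term(m=-3) = (0.048645, 0.021270)   from Y*(Ω₁)=(-0.173761, -0.077227), Y(Ω₂)=(-0.279207, 0.001683)
  term(m=-2) = (0.014057, 0.055328)   from Y*(Ω₁)=(-0.267460, -0.076566), Y(Ω₂)=(-0.103310, -0.177289)
  term(m=-1) = (-0.051065, 0.065662)   from Y*(Ω₁)=(0.337836, 0.047404), Y(Ω₂)=(-0.121490, 0.211407)
  term(m=+0) = (-0.039229, 0.000000)   from Y*(Ω₁)=(0.179696, -0.000000), Y(Ω₂)=(-0.218310, 0.000000)
  term(m=+1) = (-0.051065, -0.065662)   from Y*(Ω₁)=(-0.337836, 0.047404), Y(Ω₂)=(0.121490, 0.211407)
  term(m=+2) = (0.014057, -0.055328)   from Y*(Ω₁)=(-0.267460, 0.076566), Y(Ω₂)=(-0.103310, 0.177289)
  term(m=+3) = (0.048645, -0.021270)   from Y*(Ω₁)=(0.173761, -0.077227), Y(Ω₂)=(0.279207, 0.001683)
  term(m=+4) = (0.063368, 0.034421)   from Y*(Ω₁)=(0.394641, -0.246118), Y(Ω₂)=(0.076443, 0.134895)
  term(m=+5) = (-0.022791, -0.138249)   from Y*(Ω₁)=(0.308920, -0.258639), Y(Ω₂)=(0.176902, -0.299414)
  term(m=+6) = (0.003380, -0.003654)   from Y*(Ω₁)=(0.143415, -0.158858), Y(Ω₂)=(0.023254, 0.000280)
  term(m=+7) = (-0.031820, -0.002725)   from Y*(Ω₁)=(0.042050, -0.062137), Y(Ω₂)=(-0.207622, -0.371588)
  term(m=+8) = (0.003319, 0.005116)   from Y*(Ω₁)=(0.007013, -0.014315), Y(Ω₂)=(-0.196583, 0.328191)
Σ over m = (0.014955, -0.000000); ×(4π/17) → (0.011055, -0.000000). Real part: 0.011055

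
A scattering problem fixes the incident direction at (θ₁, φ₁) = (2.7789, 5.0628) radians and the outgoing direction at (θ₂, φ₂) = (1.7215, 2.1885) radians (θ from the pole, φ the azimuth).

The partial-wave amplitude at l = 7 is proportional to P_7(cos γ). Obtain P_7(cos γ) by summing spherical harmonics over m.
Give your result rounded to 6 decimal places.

0.293154

Summing Y*_{l m}(θ₁,φ₁)·Y_{l m}(θ₂,φ₂) over m ∈ [−7, 7]; prefactor 4π/(2·7+1) = 0.837758:
  m=-7: Y*=(-0.000225, -0.000273)  Y=(-0.427291, -0.174873)  product (0.000048, 0.000156)
  m=-6: Y*=(-0.001769, 0.003007)  Y=(-0.221611, 0.140372)  product (-0.000030, -0.000915)
  m=-5: Y*=(0.021028, 0.003854)  Y=(0.012999, -0.244694)  product (0.001216, -0.005095)
  m=-4: Y*=(-0.015307, -0.089629)  Y=(-0.223214, -0.177125)  product (-0.012459, 0.022718)
  m=-3: Y*=(-0.234058, 0.133877)  Y=(0.162750, -0.047208)  product (-0.031773, 0.032838)
  m=-2: Y*=(0.395630, 0.333791)  Y=(0.095168, -0.273034)  product (0.128788, -0.076254)
  m=-1: Y*=(0.165816, -0.453677)  Y=(0.080597, 0.113445)  product (0.064832, -0.017754)
  m=+0: Y*=(0.168111, -0.000000)  Y=(0.289582, 0.000000)  product (0.048682, 0.000000)
  m=+1: Y*=(-0.165816, -0.453677)  Y=(-0.080597, 0.113445)  product (0.064832, 0.017754)
  m=+2: Y*=(0.395630, -0.333791)  Y=(0.095168, 0.273034)  product (0.128788, 0.076254)
  m=+3: Y*=(0.234058, 0.133877)  Y=(-0.162750, -0.047208)  product (-0.031773, -0.032838)
  m=+4: Y*=(-0.015307, 0.089629)  Y=(-0.223214, 0.177125)  product (-0.012459, -0.022718)
  m=+5: Y*=(-0.021028, 0.003854)  Y=(-0.012999, -0.244694)  product (0.001216, 0.005095)
  m=+6: Y*=(-0.001769, -0.003007)  Y=(-0.221611, -0.140372)  product (-0.000030, 0.000915)
  m=+7: Y*=(0.000225, -0.000273)  Y=(0.427291, -0.174873)  product (0.000048, -0.000156)
Σ over m = (0.349927, 0.000000); ×(4π/15) → (0.293154, 0.000000). Real part: 0.293154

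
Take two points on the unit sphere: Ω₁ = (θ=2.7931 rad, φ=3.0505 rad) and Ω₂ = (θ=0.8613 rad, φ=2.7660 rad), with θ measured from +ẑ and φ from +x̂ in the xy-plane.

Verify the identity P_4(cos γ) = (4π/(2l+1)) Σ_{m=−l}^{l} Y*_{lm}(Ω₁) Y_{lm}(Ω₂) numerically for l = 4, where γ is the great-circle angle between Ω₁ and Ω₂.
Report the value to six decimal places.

Term-by-term m-sum for l=4 (normalisation 4π/9 = 1.396263):
  m=-4: Y*=+0.005622-0.002144i  Y=+0.010025+0.146280i  product +0.000370+0.000801i
  m=-3: Y*=+0.045107-0.012643i  Y=-0.152968-0.321565i  product -0.010966-0.012571i
  m=-2: Y*=+0.198864-0.036636i  Y=+0.277350+0.258993i  product +0.064643+0.041343i
  m=-1: Y*=+0.481412-0.043975i  Y=+0.006368+0.002511i  product +0.003176+0.000929i
  m=+0: Y*=+0.403206-0.000000i  Y=-0.362629+0.000000i  product -0.146214+0.000000i
  m=+1: Y*=-0.481412-0.043975i  Y=-0.006368+0.002511i  product +0.003176-0.000929i
  m=+2: Y*=+0.198864+0.036636i  Y=+0.277350-0.258993i  product +0.064643-0.041343i
  m=+3: Y*=-0.045107-0.012643i  Y=+0.152968-0.321565i  product -0.010966+0.012571i
  m=+4: Y*=+0.005622+0.002144i  Y=+0.010025-0.146280i  product +0.000370-0.000801i
Σ over m = -0.031766+0.000000i; ×(4π/9) → -0.044354+0.000000i. Real part: -0.044354

-0.044354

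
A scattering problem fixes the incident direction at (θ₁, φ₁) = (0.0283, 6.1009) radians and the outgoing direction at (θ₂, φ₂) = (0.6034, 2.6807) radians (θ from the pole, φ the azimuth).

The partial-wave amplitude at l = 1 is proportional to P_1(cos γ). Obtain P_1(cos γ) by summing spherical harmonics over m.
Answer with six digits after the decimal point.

0.807644

Expand P_1 via completeness: Σ_{m} conj(Y_{1,m}) at Ω₁ times Y_{1,m} at Ω₂ —
  m=-1: +0.009614-0.001772i × -0.175592-0.087192i = -0.001843-0.000527i  (running Σ = -0.001843-0.000527i)
  m=0: +0.488407-0.000000i × +0.402321+0.000000i = +0.196496+0.000000i  (running Σ = +0.194653-0.000527i)
  m=1: -0.009614-0.001772i × +0.175592-0.087192i = -0.001843+0.000527i  (running Σ = +0.192811+0.000000i)
Accumulated sum +0.192811+0.000000i; after 4π/(2l+1) scaling, +0.807644+0.000000i ⇒ P_1 = 0.807644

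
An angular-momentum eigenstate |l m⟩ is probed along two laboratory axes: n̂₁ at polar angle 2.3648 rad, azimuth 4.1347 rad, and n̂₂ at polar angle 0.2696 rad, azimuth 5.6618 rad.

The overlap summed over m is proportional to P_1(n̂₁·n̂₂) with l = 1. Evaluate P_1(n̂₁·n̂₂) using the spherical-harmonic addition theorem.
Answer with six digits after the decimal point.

-0.679248

Addition theorem: P_1(cos γ) = (4π/3) Σ_m Y*_{lm}(Ω₁) Y_{lm}(Ω₂), m = −1…1:
  m=-1: Y*=-0.132257-0.202889i  Y=+0.074820+0.053571i  product +0.000974-0.022265i
  m=+0: Y*=-0.348454-0.000000i  Y=+0.470953+0.000000i  product -0.164106-0.000000i
  m=+1: Y*=+0.132257-0.202889i  Y=-0.074820+0.053571i  product +0.000974+0.022265i
Σ over m = -0.162159+0.000000i; ×(4π/3) → -0.679248+0.000000i. Real part: -0.679248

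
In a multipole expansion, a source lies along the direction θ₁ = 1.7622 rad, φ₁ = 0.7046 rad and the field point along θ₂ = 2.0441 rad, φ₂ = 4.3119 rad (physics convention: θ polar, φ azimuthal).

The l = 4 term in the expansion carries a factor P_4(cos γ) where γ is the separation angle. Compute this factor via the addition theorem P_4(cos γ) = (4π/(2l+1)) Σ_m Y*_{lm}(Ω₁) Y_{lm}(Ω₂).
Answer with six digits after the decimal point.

-0.416226

Expand P_4 via completeness: Σ_{m} conj(Y_{4,m}) at Ω₁ times Y_{4,m} at Ω₂ —
  term(m=-4) = -0.03287 - 0.10934j   from Y*(Ω₁)=-0.38980 + 0.13056j, Y(Ω₂)=-0.00865 + 0.27760j
  term(m=-3) = -0.01566 + 0.08928j   from Y*(Ω₁)=0.11642 - 0.19290j, Y(Ω₂)=-0.37518 + 0.14523j
  term(m=-2) = -0.01730 + 0.02327j   from Y*(Ω₁)=-0.03873 - 0.23760j, Y(Ω₂)=-0.08383 - 0.08648j
  term(m=-1) = -0.06433 + 0.03233j   from Y*(Ω₁)=0.18489 + 0.15719j, Y(Ω₂)=-0.11565 + 0.27318j
  term(m=+0) = -0.03778 + 0.00000j   from Y*(Ω₁)=0.20735 + 0.00000j, Y(Ω₂)=-0.18220 + 0.00000j
  term(m=+1) = -0.06433 - 0.03233j   from Y*(Ω₁)=-0.18489 + 0.15719j, Y(Ω₂)=0.11565 + 0.27318j
  term(m=+2) = -0.01730 - 0.02327j   from Y*(Ω₁)=-0.03873 + 0.23760j, Y(Ω₂)=-0.08383 + 0.08648j
  term(m=+3) = -0.01566 - 0.08928j   from Y*(Ω₁)=-0.11642 - 0.19290j, Y(Ω₂)=0.37518 + 0.14523j
  term(m=+4) = -0.03287 + 0.10934j   from Y*(Ω₁)=-0.38980 - 0.13056j, Y(Ω₂)=-0.00865 - 0.27760j
Accumulated sum -0.29810 + 0.00000j; after 4π/(2l+1) scaling, -0.41623 + 0.00000j ⇒ P_4 = -0.416226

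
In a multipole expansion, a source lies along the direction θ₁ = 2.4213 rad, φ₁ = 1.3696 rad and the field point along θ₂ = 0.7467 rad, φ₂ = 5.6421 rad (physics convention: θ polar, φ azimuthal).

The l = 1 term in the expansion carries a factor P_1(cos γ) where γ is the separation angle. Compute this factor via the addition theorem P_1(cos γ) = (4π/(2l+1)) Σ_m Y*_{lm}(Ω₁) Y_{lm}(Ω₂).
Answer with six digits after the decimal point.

-0.742417

Term-by-term m-sum for l=1 (normalisation 4π/3 = 4.188790):
  m=-1: +0.045542+0.223293i × +0.188073+0.140346i = -0.022773+0.048387i  (running Σ = -0.022773+0.048387i)
  m=0: -0.367240-0.000000i × +0.358602+0.000000i = -0.131693-0.000000i  (running Σ = -0.154466+0.048387i)
  m=1: -0.045542+0.223293i × -0.188073+0.140346i = -0.022773-0.048387i  (running Σ = -0.177239+0.000000i)
Accumulated sum -0.177239+0.000000i; after 4π/(2l+1) scaling, -0.742417+0.000000i ⇒ P_1 = -0.742417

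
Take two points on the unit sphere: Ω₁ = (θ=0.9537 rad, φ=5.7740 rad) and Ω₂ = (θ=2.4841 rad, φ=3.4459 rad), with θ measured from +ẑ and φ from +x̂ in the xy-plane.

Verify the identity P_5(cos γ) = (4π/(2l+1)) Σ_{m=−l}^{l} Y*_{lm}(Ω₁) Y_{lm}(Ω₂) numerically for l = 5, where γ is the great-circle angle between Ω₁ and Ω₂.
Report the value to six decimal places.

0.399002

Summing Y*_{l m}(θ₁,φ₁)·Y_{l m}(θ₂,φ₂) over m ∈ [−5, 5]; prefactor 4π/(2·5+1) = 1.142397:
  m=-5: -0.13862 - 0.09396j × -0.00195 + 0.03952j = 0.00398 - 0.00530j  (running Σ = 0.00398 - 0.00530j)
  m=-4: -0.16881 - 0.33570j × -0.05611 + 0.15203j = 0.06051 - 0.00683j  (running Σ = 0.06449 - 0.01212j)
  m=-3: 0.01634 - 0.37755j × -0.22395 + 0.28983j = 0.10577 + 0.08929j  (running Σ = 0.17026 + 0.07716j)
  m=-2: 0.00157 - 0.00254j × -0.36154 + 0.25194j = 0.00007 + 0.00131j  (running Σ = 0.17033 + 0.07848j)
  m=-1: -0.30409 + 0.16977j × -0.08809 + 0.02767j = 0.02209 - 0.02337j  (running Σ = 0.19242 + 0.05511j)
  m=0: -0.09311 + 0.00000j × 0.38205 + 0.00000j = -0.03557 + 0.00000j  (running Σ = 0.15685 + 0.05511j)
  m=1: 0.30409 + 0.16977j × 0.08809 + 0.02767j = 0.02209 + 0.02337j  (running Σ = 0.17894 + 0.07848j)
  m=2: 0.00157 + 0.00254j × -0.36154 - 0.25194j = 0.00007 - 0.00131j  (running Σ = 0.17901 + 0.07716j)
  m=3: -0.01634 - 0.37755j × 0.22395 + 0.28983j = 0.10577 - 0.08929j  (running Σ = 0.28478 - 0.01212j)
  m=4: -0.16881 + 0.33570j × -0.05611 - 0.15203j = 0.06051 + 0.00683j  (running Σ = 0.34528 - 0.00530j)
  m=5: 0.13862 - 0.09396j × 0.00195 + 0.03952j = 0.00398 + 0.00530j  (running Σ = 0.34927 + 0.00000j)
Total Σ_m = 0.34927 + 0.00000j. Multiply by 1.142397: 0.39900 + 0.00000j. P_5(cos γ) = 0.399002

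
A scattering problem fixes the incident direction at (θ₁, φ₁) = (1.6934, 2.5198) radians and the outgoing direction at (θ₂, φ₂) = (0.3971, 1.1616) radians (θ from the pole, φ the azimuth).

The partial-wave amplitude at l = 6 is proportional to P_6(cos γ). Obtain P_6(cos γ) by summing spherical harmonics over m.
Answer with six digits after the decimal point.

-0.305888

Term-by-term m-sum for l=6 (normalisation 4π/13 = 0.966644):
  m=-6: -0.38389 + 0.25657j × 0.00125 - 0.00102j = -0.00022 + 0.00071j  (running Σ = -0.00022 + 0.00071j)
  m=-5: -0.19699 - 0.00643j × 0.01187 + 0.00611j = -0.00230 - 0.00128j  (running Σ = -0.00252 - 0.00057j)
  m=-4: 0.22948 + 0.17606j × -0.00440 + 0.06654j = -0.01272 + 0.01450j  (running Σ = -0.01524 + 0.01393j)
  m=-3: 0.06412 + 0.21132j × -0.20794 + 0.07431j = -0.02903 - 0.03918j  (running Σ = -0.04428 - 0.02525j)
  m=-2: 0.07612 - 0.22426j × -0.31823 - 0.33995j = -0.10046 + 0.04549j  (running Σ = -0.14473 + 0.02024j)
  m=-1: 0.18529 - 0.13278j × 0.19606 - 0.45208j = -0.02370 - 0.10980j  (running Σ = -0.16844 - 0.08956j)
  m=0: -0.22245 + 0.00000j × -0.09183 + 0.00000j = 0.02043 + 0.00000j  (running Σ = -0.14801 - 0.08956j)
  m=1: -0.18529 - 0.13278j × -0.19606 - 0.45208j = -0.02370 + 0.10980j  (running Σ = -0.17171 + 0.02024j)
  m=2: 0.07612 + 0.22426j × -0.31823 + 0.33995j = -0.10046 - 0.04549j  (running Σ = -0.27217 - 0.02525j)
  m=3: -0.06412 + 0.21132j × 0.20794 + 0.07431j = -0.02903 + 0.03918j  (running Σ = -0.30120 + 0.01393j)
  m=4: 0.22948 - 0.17606j × -0.00440 - 0.06654j = -0.01272 - 0.01450j  (running Σ = -0.31393 - 0.00057j)
  m=5: 0.19699 - 0.00643j × -0.01187 + 0.00611j = -0.00230 + 0.00128j  (running Σ = -0.31623 + 0.00071j)
  m=6: -0.38389 - 0.25657j × 0.00125 + 0.00102j = -0.00022 - 0.00071j  (running Σ = -0.31644 - 0.00000j)
Σ over m = -0.31644 - 0.00000j; ×(4π/13) → -0.30589 - 0.00000j. Real part: -0.305888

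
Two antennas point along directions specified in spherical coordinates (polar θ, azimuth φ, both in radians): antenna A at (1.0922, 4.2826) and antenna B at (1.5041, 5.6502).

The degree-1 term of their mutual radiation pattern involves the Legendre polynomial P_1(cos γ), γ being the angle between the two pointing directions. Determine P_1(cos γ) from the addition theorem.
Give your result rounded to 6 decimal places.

Addition theorem: P_1(cos γ) = (4π/3) Σ_m Y*_{lm}(Ω₁) Y_{lm}(Ω₂), m = −1…1:
  [-1]  conj(Y_{1,-1})(Ω₁) = (-0.127785, -0.278784) ; Y_{1,-1}(Ω₂) = (0.277941, 0.203924) ; Δ = (0.021334, -0.103544)
  [+0]  conj(Y_{1,0})(Ω₁) = (0.225018, -0.000000) ; Y_{1,0}(Ω₂) = (0.032564, 0.000000) ; Δ = (0.007327, 0.000000)
  [+1]  conj(Y_{1,1})(Ω₁) = (0.127785, -0.278784) ; Y_{1,1}(Ω₂) = (-0.277941, 0.203924) ; Δ = (0.021334, 0.103544)
Accumulated sum (0.049996, 0.000000); after 4π/(2l+1) scaling, (0.209422, 0.000000) ⇒ P_1 = 0.209422

0.209422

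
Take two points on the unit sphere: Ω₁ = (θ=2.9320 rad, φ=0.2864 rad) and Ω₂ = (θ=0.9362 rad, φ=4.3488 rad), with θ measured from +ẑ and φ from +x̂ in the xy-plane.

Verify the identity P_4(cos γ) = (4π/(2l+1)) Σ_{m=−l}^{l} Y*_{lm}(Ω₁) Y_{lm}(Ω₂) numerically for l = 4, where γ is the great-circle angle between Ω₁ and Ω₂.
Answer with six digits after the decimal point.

Expand P_4 via completeness: Σ_{m} conj(Y_{4,m}) at Ω₁ times Y_{4,m} at Ω₂ —
  [-4]  conj(Y_{4,-4})(Ω₁) = (0.000342, 0.000755) ; Y_{4,-4}(Ω₂) = (0.021623, 0.184863) ; Δ = (-0.000132, 0.000080)
  [-3]  conj(Y_{4,-3})(Ω₁) = (-0.007201, -0.008351) ; Y_{4,-3}(Ω₂) = (0.343750, -0.178973) ; Δ = (-0.003970, -0.001582)
  [-2]  conj(Y_{4,-2})(Ω₁) = (0.069332, 0.044714) ; Y_{4,-2}(Ω₂) = (-0.236675, -0.210605) ; Δ = (-0.006992, -0.025184)
  [-1]  conj(Y_{4,-1})(Ω₁) = (-0.341436, -0.100552) ; Y_{4,-1}(Ω₂) = (0.043350, -0.113927) ; Δ = (-0.026257, 0.034540)
  [+0]  conj(Y_{4,0})(Ω₁) = (0.670046, -0.000000) ; Y_{4,0}(Ω₂) = (-0.340686, 0.000000) ; Δ = (-0.228275, 0.000000)
  [+1]  conj(Y_{4,1})(Ω₁) = (0.341436, -0.100552) ; Y_{4,1}(Ω₂) = (-0.043350, -0.113927) ; Δ = (-0.026257, -0.034540)
  [+2]  conj(Y_{4,2})(Ω₁) = (0.069332, -0.044714) ; Y_{4,2}(Ω₂) = (-0.236675, 0.210605) ; Δ = (-0.006992, 0.025184)
  [+3]  conj(Y_{4,3})(Ω₁) = (0.007201, -0.008351) ; Y_{4,3}(Ω₂) = (-0.343750, -0.178973) ; Δ = (-0.003970, 0.001582)
  [+4]  conj(Y_{4,4})(Ω₁) = (0.000342, -0.000755) ; Y_{4,4}(Ω₂) = (0.021623, -0.184863) ; Δ = (-0.000132, -0.000080)
Accumulated sum (-0.302978, 0.000000); after 4π/(2l+1) scaling, (-0.423036, 0.000000) ⇒ P_4 = -0.423036

-0.423036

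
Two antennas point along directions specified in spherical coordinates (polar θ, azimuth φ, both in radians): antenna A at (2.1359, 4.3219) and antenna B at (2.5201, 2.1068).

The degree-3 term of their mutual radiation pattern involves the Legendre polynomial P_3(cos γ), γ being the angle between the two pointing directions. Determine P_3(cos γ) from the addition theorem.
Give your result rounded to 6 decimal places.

Expand P_3 via completeness: Σ_{m} conj(Y_{3,m}) at Ω₁ times Y_{3,m} at Ω₂ —
  m=-3: Y*=0.23154 + 0.09771j  Y=0.08230 - 0.00306j  product 0.01936 + 0.00733j
  m=-2: Y*=0.27723 - 0.27479j  Y=0.13475 - 0.24736j  product -0.03062 - 0.10560j
  m=-1: Y*=-0.04507 - 0.10949j  Y=-0.22150 - 0.37290j  product -0.03085 + 0.04106j
  m=+0: Y*=0.31298 + 0.00000j  Y=-0.09251 + 0.00000j  product -0.02896 + 0.00000j
  m=+1: Y*=0.04507 - 0.10949j  Y=0.22150 - 0.37290j  product -0.03085 - 0.04106j
  m=+2: Y*=0.27723 + 0.27479j  Y=0.13475 + 0.24736j  product -0.03062 + 0.10560j
  m=+3: Y*=-0.23154 + 0.09771j  Y=-0.08230 - 0.00306j  product 0.01936 - 0.00733j
Σ over m = -0.11317 + 0.00000j; ×(4π/7) → -0.20316 + 0.00000j. Real part: -0.203163

-0.203163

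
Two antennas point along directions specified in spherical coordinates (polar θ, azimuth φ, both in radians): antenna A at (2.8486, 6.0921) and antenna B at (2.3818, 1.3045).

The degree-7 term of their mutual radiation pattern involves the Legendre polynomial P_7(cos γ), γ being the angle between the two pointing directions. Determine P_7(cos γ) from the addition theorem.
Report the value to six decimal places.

Term-by-term m-sum for l=7 (normalisation 4π/15 = 0.837758):
  m=-7: (0.000019, -0.000082) × (-0.035203, -0.010631) = (-0.000002, 0.000003)  (running Σ = (-0.000002, 0.000003))
  m=-6: (-0.000428, 0.000948) × (-0.003907, 0.144772) = (-0.000136, -0.000066)  (running Σ = (-0.000137, -0.000063))
  m=-5: (0.004647, -0.006573) × (0.322308, -0.078640) = (0.000981, -0.002484)  (running Σ = (0.000844, -0.002547))
  m=-4: (-0.031462, 0.030164) × (-0.222278, -0.401506) = (0.019105, 0.005927)  (running Σ = (0.019948, 0.003381))
  m=-3: (0.140278, -0.090559) × (-0.202429, 0.197040) = (-0.010553, 0.045972)  (running Σ = (0.009396, 0.049353))
  m=-2: (-0.397820, 0.159897) × (-0.153525, -0.090489) = (0.075544, 0.011450)  (running Σ = (0.084940, 0.060803))
  m=-1: (0.601800, -0.116416) × (-0.098404, 0.360753) = (-0.017222, 0.228557)  (running Σ = (0.067718, 0.289359))
  m=0: (-0.122008, -0.000000) × (-0.069806, 0.000000) = (0.008517, 0.000000)  (running Σ = (0.076234, 0.289359))
  m=1: (-0.601800, -0.116416) × (0.098404, 0.360753) = (-0.017222, -0.228557)  (running Σ = (0.059012, 0.060803))
  m=2: (-0.397820, -0.159897) × (-0.153525, 0.090489) = (0.075544, -0.011450)  (running Σ = (0.134556, 0.049353))
  m=3: (-0.140278, -0.090559) × (0.202429, 0.197040) = (-0.010553, -0.045972)  (running Σ = (0.124004, 0.003381))
  m=4: (-0.031462, -0.030164) × (-0.222278, 0.401506) = (0.019105, -0.005927)  (running Σ = (0.143108, -0.002547))
  m=5: (-0.004647, -0.006573) × (-0.322308, -0.078640) = (0.000981, 0.002484)  (running Σ = (0.144089, -0.000063))
  m=6: (-0.000428, -0.000948) × (-0.003907, -0.144772) = (-0.000136, 0.000066)  (running Σ = (0.143953, 0.000003))
  m=7: (-0.000019, -0.000082) × (0.035203, -0.010631) = (-0.000002, -0.000003)  (running Σ = (0.143952, 0.000000))
Accumulated sum (0.143952, 0.000000); after 4π/(2l+1) scaling, (0.120597, 0.000000) ⇒ P_7 = 0.120597

0.120597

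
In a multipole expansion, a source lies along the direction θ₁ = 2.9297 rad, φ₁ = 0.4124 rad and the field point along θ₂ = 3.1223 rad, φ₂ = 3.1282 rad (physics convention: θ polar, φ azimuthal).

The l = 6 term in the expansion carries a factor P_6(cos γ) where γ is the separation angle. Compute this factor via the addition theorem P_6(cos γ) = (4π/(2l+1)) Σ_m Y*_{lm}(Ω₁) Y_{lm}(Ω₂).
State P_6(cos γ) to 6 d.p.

Addition theorem: P_6(cos γ) = (4π/13) Σ_m Y*_{lm}(Ω₁) Y_{lm}(Ω₂), m = −6…6:
  [-6]  conj(Y_{6,-6})(Ω₁) = -0.00003 + 0.00003j ; Y_{6,-6}(Ω₂) = 0.00000 + 0.00000j ; Δ = -0.00000 + 0.00000j
  [-5]  conj(Y_{6,-5})(Ω₁) = 0.00032 - 0.00059j ; Y_{6,-5}(Ω₂) = 0.00000 + 0.00000j ; Δ = 0.00000 - 0.00000j
  [-4]  conj(Y_{6,-4})(Ω₁) = -0.00052 + 0.00662j ; Y_{6,-4}(Ω₂) = 0.00000 + 0.00000j ; Δ = -0.00000 + 0.00000j
  [-3]  conj(Y_{6,-3})(Ω₁) = -0.01457 - 0.04205j ; Y_{6,-3}(Ω₂) = 0.00004 + 0.00000j ; Δ = -0.00000 - 0.00000j
  [-2]  conj(Y_{6,-2})(Ω₁) = 0.13631 + 0.14750j ; Y_{6,-2}(Ω₂) = 0.00194 + 0.00005j ; Δ = 0.00026 + 0.00029j
  [-1]  conj(Y_{6,-1})(Ω₁) = -0.50227 - 0.21974j ; Y_{6,-1}(Ω₂) = 0.06346 + 0.00085j ; Δ = -0.03169 - 0.01437j
  [+0]  conj(Y_{6,0})(Ω₁) = 0.59048 + 0.00000j ; Y_{6,0}(Ω₂) = 1.01314 + 0.00000j ; Δ = 0.59824 + 0.00000j
  [+1]  conj(Y_{6,1})(Ω₁) = 0.50227 - 0.21974j ; Y_{6,1}(Ω₂) = -0.06346 + 0.00085j ; Δ = -0.03169 + 0.01437j
  [+2]  conj(Y_{6,2})(Ω₁) = 0.13631 - 0.14750j ; Y_{6,2}(Ω₂) = 0.00194 - 0.00005j ; Δ = 0.00026 - 0.00029j
  [+3]  conj(Y_{6,3})(Ω₁) = 0.01457 - 0.04205j ; Y_{6,3}(Ω₂) = -0.00004 + 0.00000j ; Δ = -0.00000 + 0.00000j
  [+4]  conj(Y_{6,4})(Ω₁) = -0.00052 - 0.00662j ; Y_{6,4}(Ω₂) = 0.00000 - 0.00000j ; Δ = -0.00000 - 0.00000j
  [+5]  conj(Y_{6,5})(Ω₁) = -0.00032 - 0.00059j ; Y_{6,5}(Ω₂) = -0.00000 + 0.00000j ; Δ = 0.00000 + 0.00000j
  [+6]  conj(Y_{6,6})(Ω₁) = -0.00003 - 0.00003j ; Y_{6,6}(Ω₂) = 0.00000 - 0.00000j ; Δ = -0.00000 - 0.00000j
Accumulated sum 0.53538 - 0.00000j; after 4π/(2l+1) scaling, 0.51752 - 0.00000j ⇒ P_6 = 0.517519

0.517519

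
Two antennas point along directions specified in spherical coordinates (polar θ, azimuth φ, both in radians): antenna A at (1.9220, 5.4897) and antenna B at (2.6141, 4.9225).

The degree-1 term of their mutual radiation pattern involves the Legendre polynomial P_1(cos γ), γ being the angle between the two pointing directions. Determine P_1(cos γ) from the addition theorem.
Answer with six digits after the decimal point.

Addition theorem: P_1(cos γ) = (4π/3) Σ_m Y*_{lm}(Ω₁) Y_{lm}(Ω₂), m = −1…1:
  [-1]  conj(Y_{1,-1})(Ω₁) = (0.227526, -0.231237) ; Y_{1,-1}(Ω₂) = (0.036272, 0.170086) ; Δ = (0.047583, 0.030312)
  [+0]  conj(Y_{1,0})(Ω₁) = (-0.168093, -0.000000) ; Y_{1,0}(Ω₂) = (-0.422188, 0.000000) ; Δ = (0.070967, 0.000000)
  [+1]  conj(Y_{1,1})(Ω₁) = (-0.227526, -0.231237) ; Y_{1,1}(Ω₂) = (-0.036272, 0.170086) ; Δ = (0.047583, -0.030312)
Total Σ_m = (0.166133, 0.000000). Multiply by 4.188790: (0.695896, 0.000000). P_1(cos γ) = 0.695896

0.695896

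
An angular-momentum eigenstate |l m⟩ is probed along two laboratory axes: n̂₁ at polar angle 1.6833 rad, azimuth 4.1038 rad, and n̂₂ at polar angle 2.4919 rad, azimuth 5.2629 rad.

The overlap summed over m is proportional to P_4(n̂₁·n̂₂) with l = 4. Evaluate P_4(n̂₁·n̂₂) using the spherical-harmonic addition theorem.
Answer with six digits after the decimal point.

Addition theorem: P_4(cos γ) = (4π/9) Σ_m Y*_{lm}(Ω₁) Y_{lm}(Ω₂), m = −4…4:
  m=-4: Y*=-0.32797 - 0.28033j  Y=-0.03498 - 0.04784j  product -0.00194 + 0.02550j
  m=-3: Y*=-0.13342 + 0.03477j  Y=0.21992 - 0.01779j  product -0.02872 + 0.01002j
  m=-2: Y*=0.10429 - 0.28253j  Y=-0.19054 + 0.37532j  product 0.08617 + 0.09298j
  m=-1: Y*=-0.08786 - 0.12608j  Y=-0.17146 - 0.27935j  product -0.02016 + 0.04616j
  m=+0: Y*=0.27795 + 0.00000j  Y=-0.20638 + 0.00000j  product -0.05736 + 0.00000j
  m=+1: Y*=0.08786 - 0.12608j  Y=0.17146 - 0.27935j  product -0.02016 - 0.04616j
  m=+2: Y*=0.10429 + 0.28253j  Y=-0.19054 - 0.37532j  product 0.08617 - 0.09298j
  m=+3: Y*=0.13342 + 0.03477j  Y=-0.21992 - 0.01779j  product -0.02872 - 0.01002j
  m=+4: Y*=-0.32797 + 0.28033j  Y=-0.03498 + 0.04784j  product -0.00194 - 0.02550j
Accumulated sum 0.01334 - 0.00000j; after 4π/(2l+1) scaling, 0.01862 - 0.00000j ⇒ P_4 = 0.018619

0.018619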